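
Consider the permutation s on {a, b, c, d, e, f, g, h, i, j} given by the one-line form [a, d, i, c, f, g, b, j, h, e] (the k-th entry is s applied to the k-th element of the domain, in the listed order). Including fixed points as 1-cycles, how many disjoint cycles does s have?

The cycle decomposition is (a)(b, d, c, i, h, j, e, f, g), which has 2 cycles (counting 1-cycles).

2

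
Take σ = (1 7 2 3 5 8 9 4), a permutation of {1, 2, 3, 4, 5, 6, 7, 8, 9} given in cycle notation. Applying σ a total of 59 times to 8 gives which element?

1

8 lies in the 8-cycle (1 7 2 3 5 8 9 4).
Powers repeat with period 8 on this cycle, and 59 mod 8 = 3, so σ^59(8) = σ^3(8).
Advancing 3 steps from 8: 8 → 9 → 4 → 1.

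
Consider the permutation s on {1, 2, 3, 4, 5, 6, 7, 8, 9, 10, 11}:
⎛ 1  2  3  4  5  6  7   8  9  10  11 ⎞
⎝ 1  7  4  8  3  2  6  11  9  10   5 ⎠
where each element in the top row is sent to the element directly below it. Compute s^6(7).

7

Tracing 7 → 6 → … returns to 7 after 3 steps, so 7 lies in a 3-cycle (2, 7, 6).
Powers repeat with period 3 on this cycle, and 6 mod 3 = 0, so s^6(7) = s^0(7).
So s^6(7) = 7.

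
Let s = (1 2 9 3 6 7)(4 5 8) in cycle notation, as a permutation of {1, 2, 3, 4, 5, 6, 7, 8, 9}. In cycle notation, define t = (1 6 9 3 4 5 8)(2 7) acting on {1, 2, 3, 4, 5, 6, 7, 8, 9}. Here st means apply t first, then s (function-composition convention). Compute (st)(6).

(st)(6) = s(t(6)). t(6) = 9, then s(9) = 3. So (st)(6) = 3.

3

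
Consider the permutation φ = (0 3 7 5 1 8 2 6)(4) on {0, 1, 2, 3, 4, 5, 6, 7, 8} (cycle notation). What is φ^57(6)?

6 lies in the 8-cycle (0 3 7 5 1 8 2 6).
Since the cycle has length 8, φ^57 acts on it the same as φ^1 (57 mod 8 = 1).
Advancing 1 step from 6: 6 → 0.

0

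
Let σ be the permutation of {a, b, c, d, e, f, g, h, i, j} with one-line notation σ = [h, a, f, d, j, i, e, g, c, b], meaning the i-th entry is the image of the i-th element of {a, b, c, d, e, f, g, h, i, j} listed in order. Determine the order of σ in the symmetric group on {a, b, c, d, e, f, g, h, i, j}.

6

Decomposing into disjoint cycles gives cycle lengths 6, 3, 1.
Since disjoint cycles commute, ord(σ) = lcm(6, 3) = 6.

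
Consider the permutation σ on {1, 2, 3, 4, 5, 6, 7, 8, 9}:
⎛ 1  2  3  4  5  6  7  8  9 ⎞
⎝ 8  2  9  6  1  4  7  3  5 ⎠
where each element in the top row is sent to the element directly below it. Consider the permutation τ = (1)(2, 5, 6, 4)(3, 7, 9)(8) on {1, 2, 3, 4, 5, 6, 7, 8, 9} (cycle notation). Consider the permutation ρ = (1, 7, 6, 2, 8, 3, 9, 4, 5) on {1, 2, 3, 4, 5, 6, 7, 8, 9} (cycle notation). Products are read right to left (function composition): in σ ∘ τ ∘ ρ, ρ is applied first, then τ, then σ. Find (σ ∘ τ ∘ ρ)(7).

Chase 7: ρ(7) = 6; τ(6) = 4; σ(4) = 6. Hence (σ ∘ τ ∘ ρ)(7) = 6.

6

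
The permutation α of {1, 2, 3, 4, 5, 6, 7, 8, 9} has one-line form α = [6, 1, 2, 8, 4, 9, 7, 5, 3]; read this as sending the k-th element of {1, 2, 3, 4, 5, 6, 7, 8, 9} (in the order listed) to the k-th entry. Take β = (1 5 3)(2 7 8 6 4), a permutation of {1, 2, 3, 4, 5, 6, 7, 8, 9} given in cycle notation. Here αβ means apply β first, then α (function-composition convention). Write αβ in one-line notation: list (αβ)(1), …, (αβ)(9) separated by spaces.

For each element, apply β then α: 1 → 5 → 4; 2 → 7 → 7; 3 → 1 → 6; 4 → 2 → 1; 5 → 3 → 2; 6 → 4 → 8; 7 → 8 → 5; 8 → 6 → 9; 9 → 9 → 3.
Collecting the images, αβ = [4 7 6 1 2 8 5 9 3].

4 7 6 1 2 8 5 9 3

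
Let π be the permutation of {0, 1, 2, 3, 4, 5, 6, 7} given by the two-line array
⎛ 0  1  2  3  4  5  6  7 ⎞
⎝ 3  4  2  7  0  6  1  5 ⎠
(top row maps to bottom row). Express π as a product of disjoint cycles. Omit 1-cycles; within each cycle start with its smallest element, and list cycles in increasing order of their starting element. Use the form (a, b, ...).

Start at 0 and follow images: 0 → 3 → 7 → 5 → 6 → 1 → 4 → 0, giving the cycle (0, 3, 7, 5, 6, 1, 4).
Repeating from the next unused element and collecting all non-trivial cycles gives (0, 3, 7, 5, 6, 1, 4).

(0, 3, 7, 5, 6, 1, 4)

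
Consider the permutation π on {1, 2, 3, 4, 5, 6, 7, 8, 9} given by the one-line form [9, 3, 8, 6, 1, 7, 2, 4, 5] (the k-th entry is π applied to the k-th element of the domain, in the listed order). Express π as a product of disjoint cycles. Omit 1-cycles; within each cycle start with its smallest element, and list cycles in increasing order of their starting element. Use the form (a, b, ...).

From 1: 1 → 9 → 5 → 1, closing the cycle (1, 9, 5).
Repeating from the next unused element and collecting all non-trivial cycles gives (1, 9, 5)(2, 3, 8, 4, 6, 7).

(1, 9, 5)(2, 3, 8, 4, 6, 7)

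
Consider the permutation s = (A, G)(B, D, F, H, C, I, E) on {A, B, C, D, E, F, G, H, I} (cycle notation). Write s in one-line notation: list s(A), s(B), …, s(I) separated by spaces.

Image by image: A→G, B→D, C→I, D→F, E→B, F→H, G→A, H→C, I→E.
So the one-line form is G D I F B H A C E.

G D I F B H A C E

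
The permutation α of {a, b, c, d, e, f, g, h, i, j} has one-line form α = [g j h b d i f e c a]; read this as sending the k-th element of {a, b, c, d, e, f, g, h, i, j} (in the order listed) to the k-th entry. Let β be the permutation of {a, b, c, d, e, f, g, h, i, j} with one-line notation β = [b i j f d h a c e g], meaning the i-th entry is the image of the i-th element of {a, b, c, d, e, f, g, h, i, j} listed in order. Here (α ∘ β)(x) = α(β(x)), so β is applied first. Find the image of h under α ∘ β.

h

First apply β: β(h) = c, then α(c) = h. Thus (α ∘ β)(h) = h.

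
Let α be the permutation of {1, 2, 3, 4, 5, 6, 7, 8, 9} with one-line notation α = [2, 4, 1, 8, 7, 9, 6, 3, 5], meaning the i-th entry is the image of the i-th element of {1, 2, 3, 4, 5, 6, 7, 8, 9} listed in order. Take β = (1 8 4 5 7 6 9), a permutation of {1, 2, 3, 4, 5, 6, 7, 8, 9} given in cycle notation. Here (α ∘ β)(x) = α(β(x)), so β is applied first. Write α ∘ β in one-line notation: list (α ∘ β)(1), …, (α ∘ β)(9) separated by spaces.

3 4 1 7 6 5 9 8 2

(α ∘ β)(x) = α(β(x)). Computing each image: α(β(1)) = α(8) = 3, α(β(2)) = α(2) = 4, α(β(3)) = α(3) = 1, α(β(4)) = α(5) = 7, α(β(5)) = α(7) = 6, α(β(6)) = α(9) = 5, α(β(7)) = α(6) = 9, α(β(8)) = α(4) = 8, α(β(9)) = α(1) = 2.
Hence α ∘ β = [3 4 1 7 6 5 9 8 2].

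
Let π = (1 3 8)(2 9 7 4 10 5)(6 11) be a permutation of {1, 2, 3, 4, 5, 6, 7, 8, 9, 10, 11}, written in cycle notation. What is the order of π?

6

The cycle type of π is (6, 3, 2).
The order is lcm(6, 3, 2) = 6.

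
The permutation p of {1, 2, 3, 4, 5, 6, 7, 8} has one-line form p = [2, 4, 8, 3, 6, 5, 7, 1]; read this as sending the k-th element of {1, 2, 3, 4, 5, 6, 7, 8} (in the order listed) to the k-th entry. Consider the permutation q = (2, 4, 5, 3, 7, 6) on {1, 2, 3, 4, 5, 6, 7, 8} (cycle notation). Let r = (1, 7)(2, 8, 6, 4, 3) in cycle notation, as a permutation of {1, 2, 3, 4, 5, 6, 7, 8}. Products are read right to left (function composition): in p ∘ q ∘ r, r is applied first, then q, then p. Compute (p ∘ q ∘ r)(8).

(p ∘ q ∘ r)(8) = p(q(r(8))). r(8) = 6, then q(6) = 2, then p(2) = 4, so the result is 4.

4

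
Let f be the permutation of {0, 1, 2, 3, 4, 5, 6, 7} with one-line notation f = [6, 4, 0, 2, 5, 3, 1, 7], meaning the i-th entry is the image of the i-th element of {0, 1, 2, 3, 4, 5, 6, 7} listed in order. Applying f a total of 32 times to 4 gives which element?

Tracing 4 → 5 → … returns to 4 after 7 steps, so 4 lies in a 7-cycle (0, 6, 1, 4, 5, 3, 2).
Powers repeat with period 7 on this cycle, and 32 mod 7 = 4, so f^32(4) = f^4(4).
Advancing 4 steps from 4: 4 → 5 → 3 → 2 → 0.

0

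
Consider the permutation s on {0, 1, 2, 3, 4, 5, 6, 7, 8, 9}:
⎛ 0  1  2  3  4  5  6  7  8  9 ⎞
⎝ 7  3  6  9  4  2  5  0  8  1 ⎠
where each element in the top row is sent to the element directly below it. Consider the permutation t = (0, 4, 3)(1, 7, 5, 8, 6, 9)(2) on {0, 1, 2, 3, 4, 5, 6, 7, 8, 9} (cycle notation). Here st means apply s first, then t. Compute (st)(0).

5

s(0) = 7, then t(7) = 5; composing gives (st)(0) = 5.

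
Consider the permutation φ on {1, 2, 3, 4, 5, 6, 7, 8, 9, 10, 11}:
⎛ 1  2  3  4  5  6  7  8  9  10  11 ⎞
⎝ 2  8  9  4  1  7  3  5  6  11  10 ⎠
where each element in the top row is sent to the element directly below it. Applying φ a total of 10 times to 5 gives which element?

Tracing 5 → 1 → … returns to 5 after 4 steps, so 5 lies in a 4-cycle (1, 2, 8, 5).
On a 4-cycle, φ^4 is the identity, so φ^10 = φ^2 there (10 ≡ 2 mod 4).
Stepping 2 places around the cycle: 5 → 1 → 2.

2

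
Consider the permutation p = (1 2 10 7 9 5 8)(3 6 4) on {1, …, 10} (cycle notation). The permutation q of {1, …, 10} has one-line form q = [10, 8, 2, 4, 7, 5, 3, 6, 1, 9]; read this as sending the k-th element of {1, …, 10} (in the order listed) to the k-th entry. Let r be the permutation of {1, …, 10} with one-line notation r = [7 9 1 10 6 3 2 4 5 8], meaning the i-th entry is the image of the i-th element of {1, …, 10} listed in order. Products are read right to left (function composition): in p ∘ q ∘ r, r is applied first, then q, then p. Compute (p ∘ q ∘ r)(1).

Chase 1: r(1) = 7; q(7) = 3; p(3) = 6. Hence (p ∘ q ∘ r)(1) = 6.

6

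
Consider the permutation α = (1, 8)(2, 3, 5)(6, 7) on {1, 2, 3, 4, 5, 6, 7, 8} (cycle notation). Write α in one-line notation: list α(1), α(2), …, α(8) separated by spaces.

Each element maps to the next entry in its cycle (wrapping to the front): 1↦8, 2↦3, 3↦5, 4↦4, 5↦2, 6↦7, 7↦6, 8↦1.
So the one-line form is 8 3 5 4 2 7 6 1.

8 3 5 4 2 7 6 1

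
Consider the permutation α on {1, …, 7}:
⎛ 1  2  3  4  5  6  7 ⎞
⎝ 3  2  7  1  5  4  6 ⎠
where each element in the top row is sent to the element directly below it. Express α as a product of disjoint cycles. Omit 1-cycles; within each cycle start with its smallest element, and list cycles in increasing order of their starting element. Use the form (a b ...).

(1 3 7 6 4)

From 1: 1 → 3 → 7 → 6 → 4 → 1, closing the cycle (1 3 7 6 4).
Continuing from each remaining unvisited element yields (1 3 7 6 4).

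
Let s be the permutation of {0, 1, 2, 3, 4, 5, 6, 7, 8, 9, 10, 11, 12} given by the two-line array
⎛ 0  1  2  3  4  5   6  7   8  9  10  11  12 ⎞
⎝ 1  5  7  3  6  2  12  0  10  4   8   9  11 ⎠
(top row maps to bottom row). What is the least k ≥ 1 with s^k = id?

10

Writing s as disjoint cycles, the cycle lengths are 5, 5, 2, 1.
The order is lcm(5, 5, 2) = 10.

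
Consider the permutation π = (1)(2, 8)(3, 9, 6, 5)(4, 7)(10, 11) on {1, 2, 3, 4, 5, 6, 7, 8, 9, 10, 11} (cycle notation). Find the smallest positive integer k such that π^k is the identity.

The disjoint cycles have lengths 4, 2, 2, 2, 1.
Since disjoint cycles commute, ord(π) = lcm(4, 2, 2, 2) = 4.

4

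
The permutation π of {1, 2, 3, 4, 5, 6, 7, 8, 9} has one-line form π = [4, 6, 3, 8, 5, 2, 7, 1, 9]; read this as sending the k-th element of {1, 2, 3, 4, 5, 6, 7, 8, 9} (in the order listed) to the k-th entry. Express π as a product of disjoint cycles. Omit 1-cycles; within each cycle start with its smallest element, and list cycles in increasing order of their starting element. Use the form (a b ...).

(1 4 8)(2 6)

Start at 1 and follow images: 1 → 4 → 8 → 1, giving the cycle (1 4 8).
Continuing from each remaining unvisited element yields (1 4 8)(2 6).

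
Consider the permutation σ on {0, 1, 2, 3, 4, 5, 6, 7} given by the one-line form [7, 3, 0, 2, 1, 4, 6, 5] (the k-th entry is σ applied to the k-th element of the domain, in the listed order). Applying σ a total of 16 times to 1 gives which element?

2

Tracing 1 → 3 → … returns to 1 after 7 steps, so 1 lies in a 7-cycle (0, 7, 5, 4, 1, 3, 2).
Since the cycle has length 7, σ^16 acts on it the same as σ^2 (16 mod 7 = 2).
Stepping 2 places around the cycle: 1 → 3 → 2.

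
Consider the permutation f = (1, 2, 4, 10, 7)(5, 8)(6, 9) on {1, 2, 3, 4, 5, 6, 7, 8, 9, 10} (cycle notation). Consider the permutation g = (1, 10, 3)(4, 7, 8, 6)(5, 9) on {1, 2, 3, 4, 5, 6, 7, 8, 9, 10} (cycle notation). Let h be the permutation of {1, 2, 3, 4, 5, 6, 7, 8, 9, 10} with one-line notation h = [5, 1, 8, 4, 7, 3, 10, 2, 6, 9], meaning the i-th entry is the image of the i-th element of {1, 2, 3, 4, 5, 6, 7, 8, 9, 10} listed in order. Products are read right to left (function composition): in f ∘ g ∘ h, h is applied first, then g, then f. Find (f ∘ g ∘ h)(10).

8

Apply the permutations in order: h(10) = 9, then g(9) = 5, then f(5) = 8. So (f ∘ g ∘ h)(10) = 8.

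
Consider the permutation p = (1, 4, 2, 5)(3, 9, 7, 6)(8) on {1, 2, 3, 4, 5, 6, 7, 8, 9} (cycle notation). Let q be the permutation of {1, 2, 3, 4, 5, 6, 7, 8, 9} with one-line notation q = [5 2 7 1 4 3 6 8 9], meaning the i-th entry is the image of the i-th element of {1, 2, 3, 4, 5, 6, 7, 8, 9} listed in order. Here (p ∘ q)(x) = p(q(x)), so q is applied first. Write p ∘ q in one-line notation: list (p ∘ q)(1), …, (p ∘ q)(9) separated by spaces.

1 5 6 4 2 9 3 8 7

For each element, apply q then p: 1 → 5 → 1; 2 → 2 → 5; 3 → 7 → 6; 4 → 1 → 4; 5 → 4 → 2; 6 → 3 → 9; 7 → 6 → 3; 8 → 8 → 8; 9 → 9 → 7.
Collecting the images, p ∘ q = [1 5 6 4 2 9 3 8 7].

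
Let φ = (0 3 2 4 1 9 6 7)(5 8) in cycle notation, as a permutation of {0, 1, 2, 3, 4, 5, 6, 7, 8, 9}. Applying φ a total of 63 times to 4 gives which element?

2

4 lies in the 8-cycle (0 3 2 4 1 9 6 7).
Since the cycle has length 8, φ^63 acts on it the same as φ^7 (63 mod 8 = 7).
Advancing 7 steps from 4: 4 → 1 → 9 → 6 → 7 → 0 → 3 → 2.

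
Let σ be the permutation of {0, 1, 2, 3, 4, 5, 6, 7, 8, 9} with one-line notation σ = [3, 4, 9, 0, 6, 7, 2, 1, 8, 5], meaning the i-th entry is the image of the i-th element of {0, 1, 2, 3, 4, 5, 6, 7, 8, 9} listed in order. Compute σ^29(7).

Tracing 7 → 1 → … returns to 7 after 7 steps, so 7 lies in a 7-cycle (1, 4, 6, 2, 9, 5, 7).
Since the cycle has length 7, σ^29 acts on it the same as σ^1 (29 mod 7 = 1).
Stepping 1 place around the cycle: 7 → 1.

1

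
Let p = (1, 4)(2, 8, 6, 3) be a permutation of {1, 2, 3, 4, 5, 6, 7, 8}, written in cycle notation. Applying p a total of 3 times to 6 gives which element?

6 lies in the 4-cycle (2, 8, 6, 3).
Stepping 3 places around the cycle: 6 → 3 → 2 → 8.

8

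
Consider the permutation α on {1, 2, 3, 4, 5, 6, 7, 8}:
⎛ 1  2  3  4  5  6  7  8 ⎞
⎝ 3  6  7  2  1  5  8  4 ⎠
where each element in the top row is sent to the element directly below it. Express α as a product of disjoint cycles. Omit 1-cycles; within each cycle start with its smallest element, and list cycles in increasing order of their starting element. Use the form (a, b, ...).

(1, 3, 7, 8, 4, 2, 6, 5)

From 1: 1 → 3 → 7 → 8 → 4 → 2 → 6 → 5 → 1, closing the cycle (1, 3, 7, 8, 4, 2, 6, 5).
Repeating from the next unused element and collecting all non-trivial cycles gives (1, 3, 7, 8, 4, 2, 6, 5).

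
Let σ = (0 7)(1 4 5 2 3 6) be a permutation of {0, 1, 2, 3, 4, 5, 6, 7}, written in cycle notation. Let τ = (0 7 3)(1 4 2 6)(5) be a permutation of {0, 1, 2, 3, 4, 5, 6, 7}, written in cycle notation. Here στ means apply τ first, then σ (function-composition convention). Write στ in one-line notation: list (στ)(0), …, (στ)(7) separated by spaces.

0 5 1 7 3 2 4 6

For each element, apply τ then σ: 0 → 7 → 0; 1 → 4 → 5; 2 → 6 → 1; 3 → 0 → 7; 4 → 2 → 3; 5 → 5 → 2; 6 → 1 → 4; 7 → 3 → 6.
Collecting the images, στ = [0 5 1 7 3 2 4 6].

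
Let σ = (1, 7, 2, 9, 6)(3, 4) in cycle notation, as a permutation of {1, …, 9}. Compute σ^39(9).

2

9 lies in the 5-cycle (1, 7, 2, 9, 6).
On a 5-cycle, σ^5 is the identity, so σ^39 = σ^4 there (39 ≡ 4 mod 5).
Stepping 4 places around the cycle: 9 → 6 → 1 → 7 → 2.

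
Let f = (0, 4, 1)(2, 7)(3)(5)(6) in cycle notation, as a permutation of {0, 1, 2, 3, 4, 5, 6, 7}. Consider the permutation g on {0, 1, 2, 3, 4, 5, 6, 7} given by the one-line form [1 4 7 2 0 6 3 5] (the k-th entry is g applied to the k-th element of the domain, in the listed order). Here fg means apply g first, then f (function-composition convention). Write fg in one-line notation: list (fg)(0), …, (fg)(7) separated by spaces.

Chase each element through g then f: 0 → 1 → 0; 1 → 4 → 1; 2 → 7 → 2; 3 → 2 → 7; 4 → 0 → 4; 5 → 6 → 6; 6 → 3 → 3; 7 → 5 → 5.
Collecting the images, fg = [0 1 2 7 4 6 3 5].

0 1 2 7 4 6 3 5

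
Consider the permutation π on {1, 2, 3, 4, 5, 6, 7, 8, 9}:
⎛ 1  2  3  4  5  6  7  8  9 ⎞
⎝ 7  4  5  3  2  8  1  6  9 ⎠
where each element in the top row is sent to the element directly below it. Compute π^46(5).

Tracing 5 → 2 → … returns to 5 after 4 steps, so 5 lies in a 4-cycle (2, 4, 3, 5).
On a 4-cycle, π^4 is the identity, so π^46 = π^2 there (46 ≡ 2 mod 4).
Advancing 2 steps from 5: 5 → 2 → 4.

4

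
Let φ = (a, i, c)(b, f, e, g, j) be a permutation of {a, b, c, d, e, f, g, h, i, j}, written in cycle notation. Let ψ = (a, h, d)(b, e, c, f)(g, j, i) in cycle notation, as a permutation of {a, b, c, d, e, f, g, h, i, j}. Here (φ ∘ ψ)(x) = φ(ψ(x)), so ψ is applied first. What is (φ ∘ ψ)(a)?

h

First apply ψ: ψ(a) = h, then φ(h) = h. Thus (φ ∘ ψ)(a) = h.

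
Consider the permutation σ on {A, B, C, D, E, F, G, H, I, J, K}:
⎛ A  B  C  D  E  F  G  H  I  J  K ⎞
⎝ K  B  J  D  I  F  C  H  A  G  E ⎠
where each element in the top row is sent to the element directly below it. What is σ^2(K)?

I

Tracing K → E → … returns to K after 4 steps, so K lies in a 4-cycle (A K E I).
Stepping 2 places around the cycle: K → E → I.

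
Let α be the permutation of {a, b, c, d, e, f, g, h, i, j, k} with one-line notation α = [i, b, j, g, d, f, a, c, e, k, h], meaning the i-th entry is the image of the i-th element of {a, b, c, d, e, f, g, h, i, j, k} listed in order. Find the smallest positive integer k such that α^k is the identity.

Decomposing into disjoint cycles gives cycle lengths 5, 4, 1, 1.
Since disjoint cycles commute, ord(α) = lcm(5, 4) = 20.

20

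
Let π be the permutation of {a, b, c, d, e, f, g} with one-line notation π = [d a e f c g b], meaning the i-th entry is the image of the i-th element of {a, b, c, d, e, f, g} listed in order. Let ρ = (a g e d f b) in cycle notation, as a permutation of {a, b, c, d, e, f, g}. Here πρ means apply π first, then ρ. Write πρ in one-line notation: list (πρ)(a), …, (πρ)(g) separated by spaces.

(πρ)(x) = ρ(π(x)). Computing each image: ρ(π(a)) = ρ(d) = f, ρ(π(b)) = ρ(a) = g, ρ(π(c)) = ρ(e) = d, ρ(π(d)) = ρ(f) = b, ρ(π(e)) = ρ(c) = c, ρ(π(f)) = ρ(g) = e, ρ(π(g)) = ρ(b) = a.
Hence πρ = [f g d b c e a].

f g d b c e a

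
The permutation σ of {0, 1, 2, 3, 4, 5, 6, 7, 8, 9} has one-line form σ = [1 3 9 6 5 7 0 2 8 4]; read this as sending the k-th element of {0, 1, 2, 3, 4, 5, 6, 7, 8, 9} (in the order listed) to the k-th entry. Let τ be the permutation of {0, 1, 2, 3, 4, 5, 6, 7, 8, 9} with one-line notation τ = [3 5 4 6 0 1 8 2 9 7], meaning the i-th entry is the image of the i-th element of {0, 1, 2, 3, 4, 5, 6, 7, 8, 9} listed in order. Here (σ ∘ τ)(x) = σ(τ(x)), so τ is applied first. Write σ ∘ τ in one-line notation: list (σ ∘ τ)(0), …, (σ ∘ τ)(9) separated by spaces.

6 7 5 0 1 3 8 9 4 2

(σ ∘ τ)(x) = σ(τ(x)). Computing each image: σ(τ(0)) = σ(3) = 6, σ(τ(1)) = σ(5) = 7, σ(τ(2)) = σ(4) = 5, σ(τ(3)) = σ(6) = 0, σ(τ(4)) = σ(0) = 1, σ(τ(5)) = σ(1) = 3, σ(τ(6)) = σ(8) = 8, σ(τ(7)) = σ(2) = 9, σ(τ(8)) = σ(9) = 4, σ(τ(9)) = σ(7) = 2.
Hence σ ∘ τ = [6 7 5 0 1 3 8 9 4 2].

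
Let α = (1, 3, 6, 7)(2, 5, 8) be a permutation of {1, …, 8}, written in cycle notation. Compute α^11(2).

2 lies in the 3-cycle (2, 5, 8).
On a 3-cycle, α^3 is the identity, so α^11 = α^2 there (11 ≡ 2 mod 3).
Stepping 2 places around the cycle: 2 → 5 → 8.

8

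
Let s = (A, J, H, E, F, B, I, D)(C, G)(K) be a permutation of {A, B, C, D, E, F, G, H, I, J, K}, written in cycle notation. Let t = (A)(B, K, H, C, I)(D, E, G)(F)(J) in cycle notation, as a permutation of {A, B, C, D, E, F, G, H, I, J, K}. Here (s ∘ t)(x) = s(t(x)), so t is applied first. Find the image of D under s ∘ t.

F

t(D) = E, then s(E) = F; composing gives (s ∘ t)(D) = F.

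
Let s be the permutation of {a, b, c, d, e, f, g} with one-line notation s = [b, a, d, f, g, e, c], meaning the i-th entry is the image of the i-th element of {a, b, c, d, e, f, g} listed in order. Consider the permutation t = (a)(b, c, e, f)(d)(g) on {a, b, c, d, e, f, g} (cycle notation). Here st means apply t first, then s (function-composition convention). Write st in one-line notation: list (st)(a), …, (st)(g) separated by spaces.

b d g f e a c

For each element, apply t then s: a → a → b; b → c → d; c → e → g; d → d → f; e → f → e; f → b → a; g → g → c.
So st in one-line form is b d g f e a c.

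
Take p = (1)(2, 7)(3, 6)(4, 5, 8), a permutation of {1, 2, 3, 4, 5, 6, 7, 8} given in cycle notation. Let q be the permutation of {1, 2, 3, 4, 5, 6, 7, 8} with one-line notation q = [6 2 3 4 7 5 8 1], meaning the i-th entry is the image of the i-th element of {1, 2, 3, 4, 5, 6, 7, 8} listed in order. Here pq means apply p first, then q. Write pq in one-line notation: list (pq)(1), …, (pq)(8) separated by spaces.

For each element, apply p then q: 1 → 1 → 6; 2 → 7 → 8; 3 → 6 → 5; 4 → 5 → 7; 5 → 8 → 1; 6 → 3 → 3; 7 → 2 → 2; 8 → 4 → 4.
So pq in one-line form is 6 8 5 7 1 3 2 4.

6 8 5 7 1 3 2 4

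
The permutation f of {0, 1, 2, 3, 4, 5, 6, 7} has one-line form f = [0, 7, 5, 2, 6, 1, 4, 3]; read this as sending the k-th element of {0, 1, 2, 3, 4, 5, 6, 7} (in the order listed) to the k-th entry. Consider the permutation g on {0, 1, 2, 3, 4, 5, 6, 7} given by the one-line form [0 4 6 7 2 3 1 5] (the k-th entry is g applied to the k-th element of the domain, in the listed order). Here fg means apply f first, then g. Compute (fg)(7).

(fg)(7) = g(f(7)). f(7) = 3, then g(3) = 7. So (fg)(7) = 7.

7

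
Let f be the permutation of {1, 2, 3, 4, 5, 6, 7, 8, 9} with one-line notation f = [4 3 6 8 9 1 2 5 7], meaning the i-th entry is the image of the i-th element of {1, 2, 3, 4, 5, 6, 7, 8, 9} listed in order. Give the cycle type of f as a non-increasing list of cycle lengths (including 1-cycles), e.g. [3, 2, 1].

The disjoint cycles are (1 4 8 5 9 7 2 3 6), with lengths 9 in non-increasing order.

[9]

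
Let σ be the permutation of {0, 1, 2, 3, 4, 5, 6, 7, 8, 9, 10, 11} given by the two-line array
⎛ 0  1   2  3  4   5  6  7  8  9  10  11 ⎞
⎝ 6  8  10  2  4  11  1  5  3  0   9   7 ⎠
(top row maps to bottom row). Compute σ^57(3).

2

Tracing 3 → 2 → … returns to 3 after 8 steps, so 3 lies in an 8-cycle (0 6 1 8 3 2 10 9).
Since the cycle has length 8, σ^57 acts on it the same as σ^1 (57 mod 8 = 1).
Advancing 1 step from 3: 3 → 2.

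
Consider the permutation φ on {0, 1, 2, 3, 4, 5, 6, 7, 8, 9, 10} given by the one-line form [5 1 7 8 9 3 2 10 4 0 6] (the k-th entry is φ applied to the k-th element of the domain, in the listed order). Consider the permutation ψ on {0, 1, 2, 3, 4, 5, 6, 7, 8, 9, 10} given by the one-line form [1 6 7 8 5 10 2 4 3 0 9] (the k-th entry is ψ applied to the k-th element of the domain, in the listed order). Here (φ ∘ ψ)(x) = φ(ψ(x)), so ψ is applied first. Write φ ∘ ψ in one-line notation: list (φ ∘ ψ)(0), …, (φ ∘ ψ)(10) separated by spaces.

1 2 10 4 3 6 7 9 8 5 0

For each element, apply ψ then φ: 0 → 1 → 1; 1 → 6 → 2; 2 → 7 → 10; 3 → 8 → 4; 4 → 5 → 3; 5 → 10 → 6; 6 → 2 → 7; 7 → 4 → 9; 8 → 3 → 8; 9 → 0 → 5; 10 → 9 → 0.
So φ ∘ ψ in one-line form is 1 2 10 4 3 6 7 9 8 5 0.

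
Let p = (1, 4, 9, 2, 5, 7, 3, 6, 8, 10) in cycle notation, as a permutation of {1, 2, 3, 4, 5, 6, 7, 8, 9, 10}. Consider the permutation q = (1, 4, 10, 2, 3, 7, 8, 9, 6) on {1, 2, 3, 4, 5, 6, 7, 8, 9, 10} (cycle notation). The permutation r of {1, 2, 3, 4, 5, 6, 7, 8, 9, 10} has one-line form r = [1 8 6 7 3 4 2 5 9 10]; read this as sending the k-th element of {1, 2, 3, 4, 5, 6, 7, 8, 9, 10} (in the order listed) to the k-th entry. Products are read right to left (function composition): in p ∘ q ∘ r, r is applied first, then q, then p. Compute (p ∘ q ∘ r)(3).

4

(p ∘ q ∘ r)(3) = p(q(r(3))). r(3) = 6, then q(6) = 1, then p(1) = 4, so the result is 4.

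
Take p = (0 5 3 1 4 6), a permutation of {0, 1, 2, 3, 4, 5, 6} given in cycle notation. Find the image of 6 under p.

6 appears in (0 5 3 1 4 6); the next entry (wrapping around) is 0.

0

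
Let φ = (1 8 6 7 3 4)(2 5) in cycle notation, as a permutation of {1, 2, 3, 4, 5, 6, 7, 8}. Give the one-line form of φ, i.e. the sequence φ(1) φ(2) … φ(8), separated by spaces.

8 5 4 1 2 7 3 6

Image by image: 1↦8, 2↦5, 3↦4, 4↦1, 5↦2, 6↦7, 7↦3, 8↦6.
Listing these in domain order gives 8 5 4 1 2 7 3 6.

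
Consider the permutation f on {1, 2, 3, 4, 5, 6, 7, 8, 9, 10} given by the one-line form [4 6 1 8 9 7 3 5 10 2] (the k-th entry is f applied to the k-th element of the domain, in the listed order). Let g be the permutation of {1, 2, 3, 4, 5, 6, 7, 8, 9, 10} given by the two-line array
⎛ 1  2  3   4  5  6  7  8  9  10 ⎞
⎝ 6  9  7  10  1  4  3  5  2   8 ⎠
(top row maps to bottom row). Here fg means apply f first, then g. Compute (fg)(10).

First apply f: f(10) = 2, then g(2) = 9. Thus (fg)(10) = 9.

9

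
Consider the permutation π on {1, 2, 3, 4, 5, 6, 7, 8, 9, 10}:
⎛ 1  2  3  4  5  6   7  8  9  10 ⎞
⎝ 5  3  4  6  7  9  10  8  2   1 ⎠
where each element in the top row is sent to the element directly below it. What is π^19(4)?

Tracing 4 → 6 → … returns to 4 after 5 steps, so 4 lies in a 5-cycle (2 3 4 6 9).
On a 5-cycle, π^5 is the identity, so π^19 = π^4 there (19 ≡ 4 mod 5).
Advancing 4 steps from 4: 4 → 6 → 9 → 2 → 3.

3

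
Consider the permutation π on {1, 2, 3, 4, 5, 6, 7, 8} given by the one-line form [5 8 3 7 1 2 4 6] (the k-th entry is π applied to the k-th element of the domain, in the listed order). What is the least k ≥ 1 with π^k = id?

6

Writing π as disjoint cycles, the cycle lengths are 3, 2, 2, 1.
Since disjoint cycles commute, ord(π) = lcm(3, 2, 2) = 6.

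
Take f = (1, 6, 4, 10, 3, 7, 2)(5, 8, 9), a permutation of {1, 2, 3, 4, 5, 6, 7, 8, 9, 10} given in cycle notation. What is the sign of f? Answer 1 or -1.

1

The cycle lengths are 7, 3.
A cycle is odd iff its length is even; f has 0 even-length cycles, so sgn(f) = (−1)^0 and f is even.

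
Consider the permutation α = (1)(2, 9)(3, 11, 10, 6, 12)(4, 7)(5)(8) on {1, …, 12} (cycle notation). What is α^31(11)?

11 lies in the 5-cycle (3, 11, 10, 6, 12).
Since the cycle has length 5, α^31 acts on it the same as α^1 (31 mod 5 = 1).
Advancing 1 step from 11: 11 → 10.

10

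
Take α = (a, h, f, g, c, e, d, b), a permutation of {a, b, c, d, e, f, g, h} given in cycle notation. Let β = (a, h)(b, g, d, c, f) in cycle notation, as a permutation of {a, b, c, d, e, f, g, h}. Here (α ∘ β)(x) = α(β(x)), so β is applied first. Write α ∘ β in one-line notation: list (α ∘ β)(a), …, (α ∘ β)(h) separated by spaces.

(α ∘ β)(x) = α(β(x)). Computing each image: α(β(a)) = α(h) = f, α(β(b)) = α(g) = c, α(β(c)) = α(f) = g, α(β(d)) = α(c) = e, α(β(e)) = α(e) = d, α(β(f)) = α(b) = a, α(β(g)) = α(d) = b, α(β(h)) = α(a) = h.
Hence α ∘ β = [f c g e d a b h].

f c g e d a b h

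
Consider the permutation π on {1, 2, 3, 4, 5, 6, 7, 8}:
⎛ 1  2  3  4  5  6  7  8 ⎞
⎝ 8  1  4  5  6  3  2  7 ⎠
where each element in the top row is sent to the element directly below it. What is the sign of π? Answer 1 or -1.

1

In disjoint-cycle form the cycle lengths are 4, 4.
A cycle is odd iff its length is even; π has 2 even-length cycles, so sgn(π) = (−1)^2 and π is even.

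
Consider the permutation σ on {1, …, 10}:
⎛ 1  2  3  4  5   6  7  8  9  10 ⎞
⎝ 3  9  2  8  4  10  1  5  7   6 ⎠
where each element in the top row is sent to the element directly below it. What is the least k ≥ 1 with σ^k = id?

Writing σ as disjoint cycles, the cycle lengths are 5, 3, 2.
Since disjoint cycles commute, ord(σ) = lcm(5, 3, 2) = 30.

30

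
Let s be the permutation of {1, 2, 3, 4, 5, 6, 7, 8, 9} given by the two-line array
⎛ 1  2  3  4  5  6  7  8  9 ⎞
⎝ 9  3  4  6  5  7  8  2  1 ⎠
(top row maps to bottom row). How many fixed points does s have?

1

The fixed points (elements with s(x) = x) are {5}, so there is 1.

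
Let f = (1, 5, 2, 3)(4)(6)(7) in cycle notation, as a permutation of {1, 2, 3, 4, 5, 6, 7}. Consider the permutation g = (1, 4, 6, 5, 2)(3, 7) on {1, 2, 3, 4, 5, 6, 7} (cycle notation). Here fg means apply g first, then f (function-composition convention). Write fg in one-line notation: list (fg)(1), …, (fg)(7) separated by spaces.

4 5 7 6 3 2 1

(fg)(x) = f(g(x)). Computing each image: f(g(1)) = f(4) = 4, f(g(2)) = f(1) = 5, f(g(3)) = f(7) = 7, f(g(4)) = f(6) = 6, f(g(5)) = f(2) = 3, f(g(6)) = f(5) = 2, f(g(7)) = f(3) = 1.
Hence fg = [4 5 7 6 3 2 1].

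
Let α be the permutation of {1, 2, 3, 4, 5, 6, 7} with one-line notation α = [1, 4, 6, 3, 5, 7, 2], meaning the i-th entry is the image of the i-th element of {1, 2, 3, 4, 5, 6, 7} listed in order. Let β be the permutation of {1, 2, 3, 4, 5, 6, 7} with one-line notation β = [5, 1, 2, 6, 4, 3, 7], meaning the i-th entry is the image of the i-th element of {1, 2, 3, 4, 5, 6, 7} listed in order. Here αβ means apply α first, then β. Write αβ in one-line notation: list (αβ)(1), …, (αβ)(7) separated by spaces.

5 6 3 2 4 7 1

(αβ)(x) = β(α(x)). Computing each image: β(α(1)) = β(1) = 5, β(α(2)) = β(4) = 6, β(α(3)) = β(6) = 3, β(α(4)) = β(3) = 2, β(α(5)) = β(5) = 4, β(α(6)) = β(7) = 7, β(α(7)) = β(2) = 1.
Hence αβ = [5 6 3 2 4 7 1].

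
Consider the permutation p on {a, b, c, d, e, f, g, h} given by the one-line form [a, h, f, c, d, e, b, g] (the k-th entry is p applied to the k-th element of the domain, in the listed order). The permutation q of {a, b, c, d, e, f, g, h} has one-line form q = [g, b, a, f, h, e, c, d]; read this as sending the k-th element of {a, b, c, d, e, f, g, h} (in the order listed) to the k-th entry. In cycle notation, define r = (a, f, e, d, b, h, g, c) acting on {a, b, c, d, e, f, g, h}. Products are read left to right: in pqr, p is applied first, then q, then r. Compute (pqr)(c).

d

Chase c: p(c) = f; q(f) = e; r(e) = d. Hence (pqr)(c) = d.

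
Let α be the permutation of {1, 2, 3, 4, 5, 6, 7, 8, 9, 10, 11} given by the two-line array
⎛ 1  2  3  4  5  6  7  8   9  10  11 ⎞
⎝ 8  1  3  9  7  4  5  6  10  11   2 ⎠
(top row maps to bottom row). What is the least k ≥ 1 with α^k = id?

8

Decomposing into disjoint cycles gives cycle lengths 8, 2, 1.
Since disjoint cycles commute, ord(α) = lcm(8, 2) = 8.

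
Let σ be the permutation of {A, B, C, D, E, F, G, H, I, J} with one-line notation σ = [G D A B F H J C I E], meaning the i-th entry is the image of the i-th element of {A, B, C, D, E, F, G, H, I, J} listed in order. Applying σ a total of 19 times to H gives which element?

Tracing H → C → … returns to H after 7 steps, so H lies in a 7-cycle (A, G, J, E, F, H, C).
On a 7-cycle, σ^7 is the identity, so σ^19 = σ^5 there (19 ≡ 5 mod 7).
Advancing 5 steps from H: H → C → A → G → J → E.

E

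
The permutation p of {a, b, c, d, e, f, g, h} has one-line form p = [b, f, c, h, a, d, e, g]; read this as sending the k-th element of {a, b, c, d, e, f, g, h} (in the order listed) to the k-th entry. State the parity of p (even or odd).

even

In disjoint-cycle form the cycle lengths are 7, 1.
A cycle of length ℓ contributes ℓ−1 transpositions, so p is a product of 6 transpositions — even.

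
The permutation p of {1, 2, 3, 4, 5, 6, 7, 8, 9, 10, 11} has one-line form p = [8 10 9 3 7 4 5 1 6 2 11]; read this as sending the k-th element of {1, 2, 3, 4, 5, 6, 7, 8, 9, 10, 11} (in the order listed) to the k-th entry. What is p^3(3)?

4

Tracing 3 → 9 → … returns to 3 after 4 steps, so 3 lies in a 4-cycle (3 9 6 4).
Advancing 3 steps from 3: 3 → 9 → 6 → 4.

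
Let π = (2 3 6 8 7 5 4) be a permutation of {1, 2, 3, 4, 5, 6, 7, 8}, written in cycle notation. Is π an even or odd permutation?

The cycle lengths are 7, 1.
A cycle of length ℓ contributes ℓ−1 transpositions, so π is a product of 6 transpositions — even.

even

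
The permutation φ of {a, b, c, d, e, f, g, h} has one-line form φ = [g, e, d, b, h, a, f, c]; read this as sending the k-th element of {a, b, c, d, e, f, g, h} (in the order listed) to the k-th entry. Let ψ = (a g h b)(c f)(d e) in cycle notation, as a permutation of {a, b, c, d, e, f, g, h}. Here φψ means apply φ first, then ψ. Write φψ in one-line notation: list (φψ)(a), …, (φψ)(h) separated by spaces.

h d e a b g c f

Chase each element through φ then ψ: a → g → h; b → e → d; c → d → e; d → b → a; e → h → b; f → a → g; g → f → c; h → c → f.
Collecting the images, φψ = [h d e a b g c f].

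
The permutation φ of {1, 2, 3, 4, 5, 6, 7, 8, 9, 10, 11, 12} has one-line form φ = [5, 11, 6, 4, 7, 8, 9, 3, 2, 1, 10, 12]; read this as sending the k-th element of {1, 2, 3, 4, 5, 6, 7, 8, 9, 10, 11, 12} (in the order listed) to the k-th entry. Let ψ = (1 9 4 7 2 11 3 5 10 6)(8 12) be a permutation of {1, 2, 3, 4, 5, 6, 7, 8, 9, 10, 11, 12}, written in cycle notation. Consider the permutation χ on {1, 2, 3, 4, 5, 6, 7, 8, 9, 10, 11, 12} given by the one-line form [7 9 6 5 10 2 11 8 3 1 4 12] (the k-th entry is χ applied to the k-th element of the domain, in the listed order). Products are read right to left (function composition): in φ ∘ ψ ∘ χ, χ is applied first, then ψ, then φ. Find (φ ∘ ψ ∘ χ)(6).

10

Chase 6: χ(6) = 2; ψ(2) = 11; φ(11) = 10. Hence (φ ∘ ψ ∘ χ)(6) = 10.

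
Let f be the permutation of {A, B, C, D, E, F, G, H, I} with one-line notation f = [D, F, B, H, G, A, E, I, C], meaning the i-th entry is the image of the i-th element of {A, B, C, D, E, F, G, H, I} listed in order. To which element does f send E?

E is element number 5 of the domain, and entry number 5 of the one-line form is G, so f(E) = G.

G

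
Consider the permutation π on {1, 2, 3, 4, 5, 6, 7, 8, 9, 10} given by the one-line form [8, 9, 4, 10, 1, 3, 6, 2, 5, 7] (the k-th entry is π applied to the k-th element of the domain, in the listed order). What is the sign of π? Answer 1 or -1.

In disjoint-cycle form the cycle lengths are 5, 5.
A cycle of length ℓ contributes ℓ−1 transpositions, so π is a product of 4 + 4 = 8 transpositions — even.

1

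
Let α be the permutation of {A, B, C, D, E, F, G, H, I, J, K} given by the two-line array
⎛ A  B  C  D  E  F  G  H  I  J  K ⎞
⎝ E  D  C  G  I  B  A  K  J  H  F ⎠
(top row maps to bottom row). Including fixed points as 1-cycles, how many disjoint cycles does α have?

2

The cycle decomposition is (A, E, I, J, H, K, F, B, D, G)(C), which has 2 cycles (counting 1-cycles).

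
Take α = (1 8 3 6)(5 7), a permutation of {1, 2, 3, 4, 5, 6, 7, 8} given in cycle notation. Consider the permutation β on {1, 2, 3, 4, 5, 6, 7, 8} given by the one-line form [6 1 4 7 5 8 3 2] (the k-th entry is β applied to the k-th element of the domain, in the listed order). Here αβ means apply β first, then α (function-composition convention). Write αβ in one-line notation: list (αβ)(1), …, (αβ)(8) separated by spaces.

For each element, apply β then α: 1 → 6 → 1; 2 → 1 → 8; 3 → 4 → 4; 4 → 7 → 5; 5 → 5 → 7; 6 → 8 → 3; 7 → 3 → 6; 8 → 2 → 2.
Collecting the images, αβ = [1 8 4 5 7 3 6 2].

1 8 4 5 7 3 6 2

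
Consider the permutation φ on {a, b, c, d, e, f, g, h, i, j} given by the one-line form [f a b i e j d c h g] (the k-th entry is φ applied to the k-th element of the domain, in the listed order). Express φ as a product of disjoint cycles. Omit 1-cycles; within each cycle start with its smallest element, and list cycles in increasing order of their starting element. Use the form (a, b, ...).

(a, f, j, g, d, i, h, c, b)

Start at a and follow images: a → f → j → g → d → i → h → c → b → a, giving the cycle (a, f, j, g, d, i, h, c, b).
Continuing from each remaining unvisited element yields (a, f, j, g, d, i, h, c, b).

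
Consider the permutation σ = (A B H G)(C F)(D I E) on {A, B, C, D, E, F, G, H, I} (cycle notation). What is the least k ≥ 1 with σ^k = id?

The disjoint cycles have lengths 4, 3, 2.
The order is lcm(4, 3, 2) = 12.

12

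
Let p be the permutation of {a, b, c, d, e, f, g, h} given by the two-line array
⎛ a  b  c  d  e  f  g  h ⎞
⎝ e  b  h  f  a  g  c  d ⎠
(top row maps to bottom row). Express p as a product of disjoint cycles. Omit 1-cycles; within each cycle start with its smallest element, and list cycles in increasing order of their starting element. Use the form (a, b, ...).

(a, e)(c, h, d, f, g)

From a: a → e → a, closing the cycle (a, e).
Continuing from each remaining unvisited element yields (a, e)(c, h, d, f, g).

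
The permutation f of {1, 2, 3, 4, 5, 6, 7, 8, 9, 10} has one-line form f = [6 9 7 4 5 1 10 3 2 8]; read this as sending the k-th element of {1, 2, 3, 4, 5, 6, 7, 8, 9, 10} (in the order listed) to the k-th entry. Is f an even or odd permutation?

In disjoint-cycle form the cycle lengths are 4, 2, 2, 1, 1.
A cycle is odd iff its length is even; f has 3 even-length cycles, so sgn(f) = (−1)^3 and f is odd.

odd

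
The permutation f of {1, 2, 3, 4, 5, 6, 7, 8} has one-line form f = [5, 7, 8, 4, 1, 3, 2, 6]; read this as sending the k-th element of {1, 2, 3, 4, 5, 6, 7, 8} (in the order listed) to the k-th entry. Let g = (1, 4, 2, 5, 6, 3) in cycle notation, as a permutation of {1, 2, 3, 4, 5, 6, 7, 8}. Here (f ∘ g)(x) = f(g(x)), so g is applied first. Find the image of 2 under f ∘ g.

1

First apply g: g(2) = 5, then f(5) = 1. Thus (f ∘ g)(2) = 1.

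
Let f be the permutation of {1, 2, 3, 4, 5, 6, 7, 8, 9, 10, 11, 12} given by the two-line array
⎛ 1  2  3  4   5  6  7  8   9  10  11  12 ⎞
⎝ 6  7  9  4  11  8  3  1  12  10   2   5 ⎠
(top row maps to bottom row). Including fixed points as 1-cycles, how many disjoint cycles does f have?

4

The cycle decomposition is (1 6 8)(2 7 3 9 12 5 11)(4)(10), which has 4 cycles (counting 1-cycles).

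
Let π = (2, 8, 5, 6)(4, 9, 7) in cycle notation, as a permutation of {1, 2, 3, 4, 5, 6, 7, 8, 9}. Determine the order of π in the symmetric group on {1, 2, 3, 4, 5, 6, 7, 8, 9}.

The cycle type of π is (4, 3, 1, 1).
Since disjoint cycles commute, ord(π) = lcm(4, 3) = 12.

12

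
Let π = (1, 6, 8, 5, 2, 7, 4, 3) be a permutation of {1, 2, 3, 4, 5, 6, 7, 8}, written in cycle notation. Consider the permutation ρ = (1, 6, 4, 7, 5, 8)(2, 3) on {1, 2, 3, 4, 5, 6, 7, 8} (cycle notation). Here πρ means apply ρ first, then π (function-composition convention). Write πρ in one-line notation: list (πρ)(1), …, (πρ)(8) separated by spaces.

8 1 7 4 5 3 2 6

(πρ)(x) = π(ρ(x)). Computing each image: π(ρ(1)) = π(6) = 8, π(ρ(2)) = π(3) = 1, π(ρ(3)) = π(2) = 7, π(ρ(4)) = π(7) = 4, π(ρ(5)) = π(8) = 5, π(ρ(6)) = π(4) = 3, π(ρ(7)) = π(5) = 2, π(ρ(8)) = π(1) = 6.
Hence πρ = [8 1 7 4 5 3 2 6].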